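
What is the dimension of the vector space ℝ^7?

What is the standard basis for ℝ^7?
Dimension = 7; standard basis = {e_1, e_2, e_3, …, e_7}

ℝ^7 is the space of 7-tuples of real numbers; its dimension is 7.
The standard basis consists of 7 vectors: e_1, e_2, e_3, …, e_7, where e_i is the vector with 1 in position i and 0 elsewhere.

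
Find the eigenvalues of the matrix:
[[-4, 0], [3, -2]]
λ = -4 and λ = -2

Characteristic equation: det(A - λI) = 0
λ² - (trace)λ + (det) = 0
λ² - (-6)λ + (8) = 0
λ² + 6λ + 8 = 0
Solving: λ = -4, -2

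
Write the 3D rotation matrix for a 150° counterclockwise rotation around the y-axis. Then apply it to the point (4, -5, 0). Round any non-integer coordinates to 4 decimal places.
R = [[-√3/2, 0, 1/2], [0, 1, 0], [-1/2, 0, -√3/2]]; R·(4, -5, 0) = (-3.4641, -5.0000, -2.0000)

Rotation matrix for 150° around y-axis:
cos(150°) = -√3/2, sin(150°) = 1/2
R = [[-√3/2, 0, 1/2], [0, 1, 0], [-1/2, 0, -√3/2]]
Apply to (4, -5, 0): R·[4, -5, 0]ᵀ = (-3.4641, -5.0000, -2.0000)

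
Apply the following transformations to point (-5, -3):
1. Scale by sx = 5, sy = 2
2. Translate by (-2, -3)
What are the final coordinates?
(-27, -9)

Step 1: Scale (-5, -3) by (sx, sy) = (5, 2) → (-25, -6)
Step 2: Translate by (-2, -3) → (-27, -9)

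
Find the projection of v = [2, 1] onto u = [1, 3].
[1/2, 3/2]

The projection of v onto u is proj_u(v) = ((v·u) / (u·u)) · u.
v·u = (2)*(1) + (1)*(3) = 5.
u·u = (1)*(1) + (3)*(3) = 10.
coefficient = 5 / 10 = 1/2.
proj_u(v) = 1/2 · [1, 3] = [1/2, 3/2].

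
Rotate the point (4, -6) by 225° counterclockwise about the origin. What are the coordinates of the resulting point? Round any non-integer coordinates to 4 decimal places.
(-7.0711, 1.4142)

Rotation matrix R(θ) = [[cos θ, -sin θ], [sin θ, cos θ]]; for θ = 225°:
R = [[-√2/2, √2/2], [-√2/2, -√2/2]]
Result: R × [4, -6]ᵀ = [-√2/2·4 + (√2/2)·-6, -√2/2·4 + (-√2/2)·-6]ᵀ = (-7.0711, 1.4142)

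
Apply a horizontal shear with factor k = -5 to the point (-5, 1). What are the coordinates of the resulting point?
(-10, 1)

Shear matrix for horizontal shear with factor k = -5:
[[1, -5], [0, 1]]
Result: (-5, 1) → (-10, 1)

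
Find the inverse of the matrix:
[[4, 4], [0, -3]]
[[1/4, 1/3], [0, -1/3]]

For [[a,b],[c,d]], inverse = (1/det)·[[d,-b],[-c,a]]
det = 4·-3 - 4·0 = -12
Inverse = (1/-12)·[[-3, -4], [0, 4]]
        = [[1/4, 1/3], [0, -1/3]]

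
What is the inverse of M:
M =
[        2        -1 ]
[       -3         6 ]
det(M) = 9
M⁻¹ =
[      2/3       1/9 ]
[      1/3       2/9 ]

For a 2×2 matrix M = [[a, b], [c, d]] with det(M) ≠ 0, M⁻¹ = (1/det(M)) * [[d, -b], [-c, a]].
det(M) = (2)*(6) - (-1)*(-3) = 12 - 3 = 9.
M⁻¹ = (1/9) * [[6, 1], [3, 2]].
Dividing each entry by 9 and reducing:
M⁻¹ =
[      2/3       1/9 ]
[      1/3       2/9 ]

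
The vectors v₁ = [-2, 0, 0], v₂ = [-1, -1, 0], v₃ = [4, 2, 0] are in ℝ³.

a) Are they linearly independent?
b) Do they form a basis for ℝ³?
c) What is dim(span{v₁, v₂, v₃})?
Not independent, not a basis, dim(span) = 2

Check whether v₃ can be written as a linear combination of v₁ and v₂.
v₃ = (-1)·v₁ + (-2)·v₂ = [4, 2, 0], so the three vectors are linearly dependent.
Thus they do not form a basis for ℝ³, and dim(span{v₁, v₂, v₃}) = 2 (spanned by v₁ and v₂).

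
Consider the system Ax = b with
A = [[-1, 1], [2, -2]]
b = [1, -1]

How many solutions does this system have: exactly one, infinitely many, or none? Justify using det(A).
No solution

det(A) = (-1)*(-2) - (1)*(2) = 0, so A is singular.
The column space of A is span(column 1) = span([-1, 2]).
b = [1, -1] is not a scalar multiple of column 1, so b ∉ column space and the system is inconsistent — no solution.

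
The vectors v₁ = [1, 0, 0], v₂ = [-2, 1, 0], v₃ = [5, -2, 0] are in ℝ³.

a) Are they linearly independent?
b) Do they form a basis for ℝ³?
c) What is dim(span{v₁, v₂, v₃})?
Not independent, not a basis, dim(span) = 2

Check whether v₃ can be written as a linear combination of v₁ and v₂.
v₃ = (1)·v₁ + (-2)·v₂ = [5, -2, 0], so the three vectors are linearly dependent.
Thus they do not form a basis for ℝ³, and dim(span{v₁, v₂, v₃}) = 2 (spanned by v₁ and v₂).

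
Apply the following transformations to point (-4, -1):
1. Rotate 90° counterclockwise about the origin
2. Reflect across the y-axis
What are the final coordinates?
(-1, -4)

Step 1: Rotate 90° → (1, -4)
Step 2: Reflect across the y-axis → (-1, -4)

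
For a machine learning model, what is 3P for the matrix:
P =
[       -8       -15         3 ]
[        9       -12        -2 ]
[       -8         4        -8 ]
3P =
[      -24       -45         9 ]
[       27       -36        -6 ]
[      -24        12       -24 ]

Scalar multiplication is elementwise: (3P)[i][j] = 3 * P[i][j].
  (3P)[0][0] = 3 * (-8) = -24
  (3P)[0][1] = 3 * (-15) = -45
  (3P)[0][2] = 3 * (3) = 9
  (3P)[1][0] = 3 * (9) = 27
  (3P)[1][1] = 3 * (-12) = -36
  (3P)[1][2] = 3 * (-2) = -6
  (3P)[2][0] = 3 * (-8) = -24
  (3P)[2][1] = 3 * (4) = 12
  (3P)[2][2] = 3 * (-8) = -24
3P =
[      -24       -45         9 ]
[       27       -36        -6 ]
[      -24        12       -24 ]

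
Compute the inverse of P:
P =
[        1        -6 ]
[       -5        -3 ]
det(P) = -33
P⁻¹ =
[     1/11     -2/11 ]
[    -5/33     -1/33 ]

For a 2×2 matrix P = [[a, b], [c, d]] with det(P) ≠ 0, P⁻¹ = (1/det(P)) * [[d, -b], [-c, a]].
det(P) = (1)*(-3) - (-6)*(-5) = -3 - 30 = -33.
P⁻¹ = (1/-33) * [[-3, 6], [5, 1]].
Dividing each entry by -33 and reducing:
P⁻¹ =
[     1/11     -2/11 ]
[    -5/33     -1/33 ]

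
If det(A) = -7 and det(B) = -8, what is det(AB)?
56

Use the multiplicative property of determinants: det(AB) = det(A)*det(B).
det(AB) = (-7)*(-8) = 56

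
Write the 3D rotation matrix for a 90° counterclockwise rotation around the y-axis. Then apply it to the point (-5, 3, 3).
R = [[0, 0, 1], [0, 1, 0], [-1, 0, 0]]; R·(-5, 3, 3) = (3, 3, 5)

Rotation matrix for 90° around y-axis:
cos(90°) = 0, sin(90°) = 1
R = [[0, 0, 1], [0, 1, 0], [-1, 0, 0]]
Apply to (-5, 3, 3): R·[-5, 3, 3]ᵀ = (3, 3, 5)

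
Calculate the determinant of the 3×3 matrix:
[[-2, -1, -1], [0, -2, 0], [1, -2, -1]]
-6

Expansion along first row:
det = -2·det([[-2,0],[-2,-1]]) - -1·det([[0,0],[1,-1]]) + -1·det([[0,-2],[1,-2]])
    = -2·(-2·-1 - 0·-2) - -1·(0·-1 - 0·1) + -1·(0·-2 - -2·1)
    = -2·2 - -1·0 + -1·2
    = -4 + 0 + -2 = -6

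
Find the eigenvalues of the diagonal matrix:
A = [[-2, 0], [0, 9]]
λ₁ = -2, λ₂ = 9

The characteristic polynomial of A is det(A - λI) = (-2 - λ)(9 - λ) = 0.
The roots are λ = -2 and λ = 9, so the eigenvalues are the diagonal entries.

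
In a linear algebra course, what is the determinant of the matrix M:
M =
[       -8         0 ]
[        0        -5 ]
det(M) = 40

For a 2×2 matrix [[a, b], [c, d]], det = a*d - b*c.
det(M) = (-8)*(-5) - (0)*(0) = 40 - 0 = 40.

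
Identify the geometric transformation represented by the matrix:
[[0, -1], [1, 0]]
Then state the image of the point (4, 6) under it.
rotation by 90° counterclockwise; image of (4, 6) is (-6, 4)

This matches the form [[cos θ, -sin θ], [sin θ, cos θ]] of a rotation matrix; reading off cos θ and sin θ gives the angle.
The matrix [[0, -1], [1, 0]] represents: rotation by 90° counterclockwise.
Applying it to (4, 6): [0·4 + -1·6, 1·4 + 0·6] = (-6, 4).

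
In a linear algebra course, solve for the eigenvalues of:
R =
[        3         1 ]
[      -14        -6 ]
λ = -4, 1

Solve det(R - λI) = 0. For a 2×2 matrix the characteristic equation is λ² - (trace)λ + det = 0.
trace(R) = a + d = 3 - 6 = -3.
det(R) = a*d - b*c = (3)*(-6) - (1)*(-14) = -18 + 14 = -4.
Characteristic equation: λ² - (-3)λ + (-4) = 0.
Discriminant = (-3)² - 4*(-4) = 9 + 16 = 25.
λ = (-3 ± √25) / 2 = (-3 ± 5) / 2 = -4, 1.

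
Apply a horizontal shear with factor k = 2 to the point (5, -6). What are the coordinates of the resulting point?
(-7, -6)

Shear matrix for horizontal shear with factor k = 2:
[[1, 2], [0, 1]]
Result: (5, -6) → (-7, -6)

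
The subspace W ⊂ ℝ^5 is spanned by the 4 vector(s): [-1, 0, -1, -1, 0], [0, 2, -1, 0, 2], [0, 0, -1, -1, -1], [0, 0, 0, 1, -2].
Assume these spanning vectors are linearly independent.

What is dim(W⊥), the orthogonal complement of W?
dim(W⊥) = 1

For any subspace W of ℝ^n, dim(W) + dim(W⊥) = n (the whole-space dimension).
Here the given 4 vectors are linearly independent, so dim(W) = 4.
Thus dim(W⊥) = n - dim(W) = 5 - 4 = 1.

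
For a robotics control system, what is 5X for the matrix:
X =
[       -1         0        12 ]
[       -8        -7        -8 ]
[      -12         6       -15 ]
5X =
[       -5         0        60 ]
[      -40       -35       -40 ]
[      -60        30       -75 ]

Scalar multiplication is elementwise: (5X)[i][j] = 5 * X[i][j].
  (5X)[0][0] = 5 * (-1) = -5
  (5X)[0][1] = 5 * (0) = 0
  (5X)[0][2] = 5 * (12) = 60
  (5X)[1][0] = 5 * (-8) = -40
  (5X)[1][1] = 5 * (-7) = -35
  (5X)[1][2] = 5 * (-8) = -40
  (5X)[2][0] = 5 * (-12) = -60
  (5X)[2][1] = 5 * (6) = 30
  (5X)[2][2] = 5 * (-15) = -75
5X =
[       -5         0        60 ]
[      -40       -35       -40 ]
[      -60        30       -75 ]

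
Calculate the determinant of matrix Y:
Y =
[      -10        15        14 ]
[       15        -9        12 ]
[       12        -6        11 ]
det(Y) = 207

Expand along row 0 (cofactor expansion): det(Y) = a*(e*i - f*h) - b*(d*i - f*g) + c*(d*h - e*g), where the 3×3 is [[a, b, c], [d, e, f], [g, h, i]].
Minor M_00 = (-9)*(11) - (12)*(-6) = -99 + 72 = -27.
Minor M_01 = (15)*(11) - (12)*(12) = 165 - 144 = 21.
Minor M_02 = (15)*(-6) - (-9)*(12) = -90 + 108 = 18.
det(Y) = (-10)*(-27) - (15)*(21) + (14)*(18) = 270 - 315 + 252 = 207.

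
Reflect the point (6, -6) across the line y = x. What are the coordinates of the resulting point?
(-6, 6)

Reflection across line y = x: (6, -6) → (-6, 6)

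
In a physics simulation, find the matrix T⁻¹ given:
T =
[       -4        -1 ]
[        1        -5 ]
det(T) = 21
T⁻¹ =
[    -5/21      1/21 ]
[    -1/21     -4/21 ]

For a 2×2 matrix T = [[a, b], [c, d]] with det(T) ≠ 0, T⁻¹ = (1/det(T)) * [[d, -b], [-c, a]].
det(T) = (-4)*(-5) - (-1)*(1) = 20 + 1 = 21.
T⁻¹ = (1/21) * [[-5, 1], [-1, -4]].
Dividing each entry by 21 and reducing:
T⁻¹ =
[    -5/21      1/21 ]
[    -1/21     -4/21 ]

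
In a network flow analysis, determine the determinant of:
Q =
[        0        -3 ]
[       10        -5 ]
det(Q) = 30

For a 2×2 matrix [[a, b], [c, d]], det = a*d - b*c.
det(Q) = (0)*(-5) - (-3)*(10) = 0 + 30 = 30.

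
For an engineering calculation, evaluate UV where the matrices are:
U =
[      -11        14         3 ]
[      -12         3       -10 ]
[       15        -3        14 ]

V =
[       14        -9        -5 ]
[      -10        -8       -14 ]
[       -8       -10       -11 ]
UV =
[     -318       -43      -174 ]
[     -118       184       128 ]
[      128      -251      -187 ]

Matrix multiplication: (UV)[i][j] = sum over k of U[i][k] * V[k][j].
  (UV)[0][0] = (-11)*(14) + (14)*(-10) + (3)*(-8) = -318
  (UV)[0][1] = (-11)*(-9) + (14)*(-8) + (3)*(-10) = -43
  (UV)[0][2] = (-11)*(-5) + (14)*(-14) + (3)*(-11) = -174
  (UV)[1][0] = (-12)*(14) + (3)*(-10) + (-10)*(-8) = -118
  (UV)[1][1] = (-12)*(-9) + (3)*(-8) + (-10)*(-10) = 184
  (UV)[1][2] = (-12)*(-5) + (3)*(-14) + (-10)*(-11) = 128
  (UV)[2][0] = (15)*(14) + (-3)*(-10) + (14)*(-8) = 128
  (UV)[2][1] = (15)*(-9) + (-3)*(-8) + (14)*(-10) = -251
  (UV)[2][2] = (15)*(-5) + (-3)*(-14) + (14)*(-11) = -187
UV =
[     -318       -43      -174 ]
[     -118       184       128 ]
[      128      -251      -187 ]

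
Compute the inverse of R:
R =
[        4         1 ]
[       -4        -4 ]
det(R) = -12
R⁻¹ =
[      1/3      1/12 ]
[     -1/3      -1/3 ]

For a 2×2 matrix R = [[a, b], [c, d]] with det(R) ≠ 0, R⁻¹ = (1/det(R)) * [[d, -b], [-c, a]].
det(R) = (4)*(-4) - (1)*(-4) = -16 + 4 = -12.
R⁻¹ = (1/-12) * [[-4, -1], [4, 4]].
Dividing each entry by -12 and reducing:
R⁻¹ =
[      1/3      1/12 ]
[     -1/3      -1/3 ]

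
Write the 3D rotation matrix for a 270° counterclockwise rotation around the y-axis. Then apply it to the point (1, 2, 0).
R = [[0, 0, -1], [0, 1, 0], [1, 0, 0]]; R·(1, 2, 0) = (0, 2, 1)

Rotation matrix for 270° around y-axis:
cos(270°) = 0, sin(270°) = -1
R = [[0, 0, -1], [0, 1, 0], [1, 0, 0]]
Apply to (1, 2, 0): R·[1, 2, 0]ᵀ = (0, 2, 1)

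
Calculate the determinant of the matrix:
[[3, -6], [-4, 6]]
-6

For a 2×2 matrix [[a, b], [c, d]], det = ad - bc
det = (3)(6) - (-6)(-4) = 18 - 24 = -6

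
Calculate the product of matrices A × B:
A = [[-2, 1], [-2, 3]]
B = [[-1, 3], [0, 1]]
[[2, -5], [2, -3]]

Matrix multiplication:
C[0][0] = -2×-1 + 1×0 = 2
C[0][1] = -2×3 + 1×1 = -5
C[1][0] = -2×-1 + 3×0 = 2
C[1][1] = -2×3 + 3×1 = -3
Result: [[2, -5], [2, -3]]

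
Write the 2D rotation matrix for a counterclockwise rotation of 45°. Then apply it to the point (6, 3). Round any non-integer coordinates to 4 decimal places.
R = [[√2/2, -√2/2], [√2/2, √2/2]]; R·(6, 3) = (2.1213, 6.3640)

Rotation matrix formula: R(θ) = [[cos θ, -sin θ], [sin θ, cos θ]]
For θ = 45°:
cos(45°) = √2/2
sin(45°) = √2/2
R = [[√2/2, -√2/2], [√2/2, √2/2]]
Apply to (6, 3): [√2/2·6 + (-√2/2)·3, √2/2·6 + √2/2·3] = (2.1213, 6.3640)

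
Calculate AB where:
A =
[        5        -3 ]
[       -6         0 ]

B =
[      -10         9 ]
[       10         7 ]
AB =
[      -80        24 ]
[       60       -54 ]

Matrix multiplication: (AB)[i][j] = sum over k of A[i][k] * B[k][j].
  (AB)[0][0] = (5)*(-10) + (-3)*(10) = -80
  (AB)[0][1] = (5)*(9) + (-3)*(7) = 24
  (AB)[1][0] = (-6)*(-10) + (0)*(10) = 60
  (AB)[1][1] = (-6)*(9) + (0)*(7) = -54
AB =
[      -80        24 ]
[       60       -54 ]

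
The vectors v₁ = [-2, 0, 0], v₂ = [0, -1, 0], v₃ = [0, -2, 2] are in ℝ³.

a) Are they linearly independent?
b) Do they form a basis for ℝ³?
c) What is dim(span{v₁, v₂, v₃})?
Yes independent, yes basis, dim = 3

Stack v₁, v₂, v₃ as rows of a 3×3 matrix.
[[-2, 0, 0]; [0, -1, 0]; [0, -2, 2]] is already lower triangular with nonzero diagonal entries (-2, -1, 2), so its determinant is the product of the diagonal entries, det = (-2)·(-1)·(2) = 4 ≠ 0, and the rows are linearly independent.
Three linearly independent vectors in ℝ³ form a basis for ℝ³, so dim(span{v₁,v₂,v₃}) = 3.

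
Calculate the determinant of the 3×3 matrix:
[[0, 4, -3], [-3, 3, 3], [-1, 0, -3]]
-57

Expansion along first row:
det = 0·det([[3,3],[0,-3]]) - 4·det([[-3,3],[-1,-3]]) + -3·det([[-3,3],[-1,0]])
    = 0·(3·-3 - 3·0) - 4·(-3·-3 - 3·-1) + -3·(-3·0 - 3·-1)
    = 0·-9 - 4·12 + -3·3
    = 0 + -48 + -9 = -57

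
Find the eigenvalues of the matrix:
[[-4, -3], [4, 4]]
λ = -2 and λ = 2

Characteristic equation: det(A - λI) = 0
λ² - (trace)λ + (det) = 0
λ² - (0)λ + (-4) = 0
λ² - 0λ - 4 = 0
Solving: λ = -2, 2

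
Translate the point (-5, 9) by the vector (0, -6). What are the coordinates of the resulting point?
(-5, 3)

Translation by (0, -6):
x' = -5 + 0 = -5
y' = 9 + -6 = 3
Homogeneous matrix: [[1, 0, 0], [0, 1, -6], [0, 0, 1]]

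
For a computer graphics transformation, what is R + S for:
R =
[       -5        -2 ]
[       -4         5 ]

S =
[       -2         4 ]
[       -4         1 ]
R + S =
[       -7         2 ]
[       -8         6 ]

Matrix addition is elementwise: (R+S)[i][j] = R[i][j] + S[i][j].
  (R+S)[0][0] = (-5) + (-2) = -7
  (R+S)[0][1] = (-2) + (4) = 2
  (R+S)[1][0] = (-4) + (-4) = -8
  (R+S)[1][1] = (5) + (1) = 6
R + S =
[       -7         2 ]
[       -8         6 ]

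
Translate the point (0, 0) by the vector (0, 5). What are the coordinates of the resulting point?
(0, 5)

Translation by (0, 5):
x' = 0 + 0 = 0
y' = 0 + 5 = 5
Homogeneous matrix: [[1, 0, 0], [0, 1, 5], [0, 0, 1]]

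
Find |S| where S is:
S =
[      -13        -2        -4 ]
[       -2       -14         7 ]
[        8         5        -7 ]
det(S) = -1311

Expand along row 0 (cofactor expansion): det(S) = a*(e*i - f*h) - b*(d*i - f*g) + c*(d*h - e*g), where the 3×3 is [[a, b, c], [d, e, f], [g, h, i]].
Minor M_00 = (-14)*(-7) - (7)*(5) = 98 - 35 = 63.
Minor M_01 = (-2)*(-7) - (7)*(8) = 14 - 56 = -42.
Minor M_02 = (-2)*(5) - (-14)*(8) = -10 + 112 = 102.
det(S) = (-13)*(63) - (-2)*(-42) + (-4)*(102) = -819 - 84 - 408 = -1311.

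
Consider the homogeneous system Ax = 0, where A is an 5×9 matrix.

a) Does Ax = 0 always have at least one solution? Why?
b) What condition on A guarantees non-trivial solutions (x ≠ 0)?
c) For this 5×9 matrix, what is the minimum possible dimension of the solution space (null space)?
a) Yes, x = 0 is always a solution. b) When A has linearly dependent columns (rank < n). c) Minimum nullity = 4.

a) x = 0 satisfies A·0 = 0, so the zero vector is always a solution.
b) Non-trivial solutions exist iff the columns of A are linearly dependent, equivalently rank(A) < n (the number of columns).
c) By rank-nullity, rank(A) + nullity(A) = n = 9. Since A has only 5 rows, rank(A) ≤ 5, so nullity(A) ≥ 9 - 5 = 4.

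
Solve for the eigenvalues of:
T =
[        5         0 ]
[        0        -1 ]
λ = -1, 5

Solve det(T - λI) = 0. For a 2×2 matrix the characteristic equation is λ² - (trace)λ + det = 0.
trace(T) = a + d = 5 - 1 = 4.
det(T) = a*d - b*c = (5)*(-1) - (0)*(0) = -5 - 0 = -5.
Characteristic equation: λ² - (4)λ + (-5) = 0.
Discriminant = (4)² - 4*(-5) = 16 + 20 = 36.
λ = (4 ± √36) / 2 = (4 ± 6) / 2 = -1, 5.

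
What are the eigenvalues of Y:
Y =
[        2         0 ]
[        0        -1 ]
λ = -1, 2

Solve det(Y - λI) = 0. For a 2×2 matrix the characteristic equation is λ² - (trace)λ + det = 0.
trace(Y) = a + d = 2 - 1 = 1.
det(Y) = a*d - b*c = (2)*(-1) - (0)*(0) = -2 - 0 = -2.
Characteristic equation: λ² - (1)λ + (-2) = 0.
Discriminant = (1)² - 4*(-2) = 1 + 8 = 9.
λ = (1 ± √9) / 2 = (1 ± 3) / 2 = -1, 2.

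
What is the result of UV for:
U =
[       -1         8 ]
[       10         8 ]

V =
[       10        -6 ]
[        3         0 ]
UV =
[       14         6 ]
[      124       -60 ]

Matrix multiplication: (UV)[i][j] = sum over k of U[i][k] * V[k][j].
  (UV)[0][0] = (-1)*(10) + (8)*(3) = 14
  (UV)[0][1] = (-1)*(-6) + (8)*(0) = 6
  (UV)[1][0] = (10)*(10) + (8)*(3) = 124
  (UV)[1][1] = (10)*(-6) + (8)*(0) = -60
UV =
[       14         6 ]
[      124       -60 ]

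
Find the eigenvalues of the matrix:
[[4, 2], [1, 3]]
λ = 2 and λ = 5

Characteristic equation: det(A - λI) = 0
λ² - (trace)λ + (det) = 0
λ² - (7)λ + (10) = 0
λ² - 7λ + 10 = 0
Solving: λ = 2, 5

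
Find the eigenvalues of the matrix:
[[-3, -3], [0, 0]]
λ = -3 and λ = 0

Characteristic equation: det(A - λI) = 0
λ² - (trace)λ + (det) = 0
λ² - (-3)λ + (0) = 0
λ² + 3λ + 0 = 0
Solving: λ = -3, 0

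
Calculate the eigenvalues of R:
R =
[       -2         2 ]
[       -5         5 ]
λ = 0, 3

Solve det(R - λI) = 0. For a 2×2 matrix the characteristic equation is λ² - (trace)λ + det = 0.
trace(R) = a + d = -2 + 5 = 3.
det(R) = a*d - b*c = (-2)*(5) - (2)*(-5) = -10 + 10 = 0.
Characteristic equation: λ² - (3)λ + (0) = 0.
Discriminant = (3)² - 4*(0) = 9 - 0 = 9.
λ = (3 ± √9) / 2 = (3 ± 3) / 2 = 0, 3.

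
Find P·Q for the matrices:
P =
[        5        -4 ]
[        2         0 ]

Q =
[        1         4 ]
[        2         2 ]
PQ =
[       -3        12 ]
[        2         8 ]

Matrix multiplication: (PQ)[i][j] = sum over k of P[i][k] * Q[k][j].
  (PQ)[0][0] = (5)*(1) + (-4)*(2) = -3
  (PQ)[0][1] = (5)*(4) + (-4)*(2) = 12
  (PQ)[1][0] = (2)*(1) + (0)*(2) = 2
  (PQ)[1][1] = (2)*(4) + (0)*(2) = 8
PQ =
[       -3        12 ]
[        2         8 ]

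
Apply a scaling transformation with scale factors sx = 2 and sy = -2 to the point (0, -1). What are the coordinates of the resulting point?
(0, 2)

Scaling matrix:
[[2, 0], [0, -2]]
Result: (0 × 2, -1 × -2) = (0, 2)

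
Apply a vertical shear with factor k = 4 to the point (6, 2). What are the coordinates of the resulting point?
(6, 26)

Shear matrix for vertical shear with factor k = 4:
[[1, 0], [4, 1]]
Result: (6, 2) → (6, 26)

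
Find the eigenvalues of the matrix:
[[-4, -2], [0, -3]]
λ = -4 and λ = -3

Characteristic equation: det(A - λI) = 0
λ² - (trace)λ + (det) = 0
λ² - (-7)λ + (12) = 0
λ² + 7λ + 12 = 0
Solving: λ = -4, -3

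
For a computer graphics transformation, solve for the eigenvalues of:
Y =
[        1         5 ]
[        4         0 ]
λ = -4, 5

Solve det(Y - λI) = 0. For a 2×2 matrix the characteristic equation is λ² - (trace)λ + det = 0.
trace(Y) = a + d = 1 + 0 = 1.
det(Y) = a*d - b*c = (1)*(0) - (5)*(4) = 0 - 20 = -20.
Characteristic equation: λ² - (1)λ + (-20) = 0.
Discriminant = (1)² - 4*(-20) = 1 + 80 = 81.
λ = (1 ± √81) / 2 = (1 ± 9) / 2 = -4, 5.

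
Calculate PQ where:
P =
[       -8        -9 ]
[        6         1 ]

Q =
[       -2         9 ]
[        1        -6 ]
PQ =
[        7       -18 ]
[      -11        48 ]

Matrix multiplication: (PQ)[i][j] = sum over k of P[i][k] * Q[k][j].
  (PQ)[0][0] = (-8)*(-2) + (-9)*(1) = 7
  (PQ)[0][1] = (-8)*(9) + (-9)*(-6) = -18
  (PQ)[1][0] = (6)*(-2) + (1)*(1) = -11
  (PQ)[1][1] = (6)*(9) + (1)*(-6) = 48
PQ =
[        7       -18 ]
[      -11        48 ]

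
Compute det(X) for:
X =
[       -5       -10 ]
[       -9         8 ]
det(X) = -130

For a 2×2 matrix [[a, b], [c, d]], det = a*d - b*c.
det(X) = (-5)*(8) - (-10)*(-9) = -40 - 90 = -130.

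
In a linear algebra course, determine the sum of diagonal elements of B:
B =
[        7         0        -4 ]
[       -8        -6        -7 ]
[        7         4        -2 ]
tr(B) = 7 - 6 - 2 = -1

The trace of a square matrix is the sum of its diagonal entries.
Diagonal entries of B: B[0][0] = 7, B[1][1] = -6, B[2][2] = -2.
tr(B) = 7 - 6 - 2 = -1.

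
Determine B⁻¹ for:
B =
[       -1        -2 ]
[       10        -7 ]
det(B) = 27
B⁻¹ =
[    -7/27      2/27 ]
[   -10/27     -1/27 ]

For a 2×2 matrix B = [[a, b], [c, d]] with det(B) ≠ 0, B⁻¹ = (1/det(B)) * [[d, -b], [-c, a]].
det(B) = (-1)*(-7) - (-2)*(10) = 7 + 20 = 27.
B⁻¹ = (1/27) * [[-7, 2], [-10, -1]].
Dividing each entry by 27 and reducing:
B⁻¹ =
[    -7/27      2/27 ]
[   -10/27     -1/27 ]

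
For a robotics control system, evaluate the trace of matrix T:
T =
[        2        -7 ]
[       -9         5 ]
tr(T) = 2 + 5 = 7

The trace of a square matrix is the sum of its diagonal entries.
Diagonal entries of T: T[0][0] = 2, T[1][1] = 5.
tr(T) = 2 + 5 = 7.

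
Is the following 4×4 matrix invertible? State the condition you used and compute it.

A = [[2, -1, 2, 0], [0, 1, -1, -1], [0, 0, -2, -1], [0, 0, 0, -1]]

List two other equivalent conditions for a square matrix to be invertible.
Yes, invertible; det(A) = 4 ≠ 0. Equivalent conditions: rank(A) = 4; Ax = 0 has only the trivial solution; 0 is not an eigenvalue; the columns of A are linearly independent.

To check invertibility, compute det(A).
The given matrix is triangular, so det(A) equals the product of its diagonal entries = 4 ≠ 0.
Since det(A) ≠ 0, A is invertible.
Equivalent conditions for a square matrix A to be invertible:
- rank(A) = 4 (full rank).
- The homogeneous system Ax = 0 has only the trivial solution x = 0.
- 0 is not an eigenvalue of A.
- The columns (equivalently rows) of A are linearly independent.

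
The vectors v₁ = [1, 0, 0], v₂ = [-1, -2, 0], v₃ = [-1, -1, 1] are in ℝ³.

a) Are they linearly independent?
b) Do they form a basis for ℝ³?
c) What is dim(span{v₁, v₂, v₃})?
Yes independent, yes basis, dim = 3

Stack v₁, v₂, v₃ as rows of a 3×3 matrix.
[[1, 0, 0]; [-1, -2, 0]; [-1, -1, 1]] is already lower triangular with nonzero diagonal entries (1, -2, 1), so its determinant is the product of the diagonal entries, det = (1)·(-2)·(1) = -2 ≠ 0, and the rows are linearly independent.
Three linearly independent vectors in ℝ³ form a basis for ℝ³, so dim(span{v₁,v₂,v₃}) = 3.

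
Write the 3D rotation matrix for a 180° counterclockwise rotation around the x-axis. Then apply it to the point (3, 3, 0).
R = [[1, 0, 0], [0, -1, 0], [0, 0, -1]]; R·(3, 3, 0) = (3, -3, 0)

Rotation matrix for 180° around x-axis:
cos(180°) = -1, sin(180°) = 0
R = [[1, 0, 0], [0, -1, 0], [0, 0, -1]]
Apply to (3, 3, 0): R·[3, 3, 0]ᵀ = (3, -3, 0)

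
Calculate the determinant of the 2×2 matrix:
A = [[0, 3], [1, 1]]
-3

For A = [[a, b], [c, d]], det(A) = a*d - b*c.
det(A) = (0)*(1) - (3)*(1) = 0 - 3 = -3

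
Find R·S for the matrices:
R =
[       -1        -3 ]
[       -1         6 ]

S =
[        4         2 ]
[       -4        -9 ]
RS =
[        8        25 ]
[      -28       -56 ]

Matrix multiplication: (RS)[i][j] = sum over k of R[i][k] * S[k][j].
  (RS)[0][0] = (-1)*(4) + (-3)*(-4) = 8
  (RS)[0][1] = (-1)*(2) + (-3)*(-9) = 25
  (RS)[1][0] = (-1)*(4) + (6)*(-4) = -28
  (RS)[1][1] = (-1)*(2) + (6)*(-9) = -56
RS =
[        8        25 ]
[      -28       -56 ]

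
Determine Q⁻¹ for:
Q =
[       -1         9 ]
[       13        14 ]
det(Q) = -131
Q⁻¹ =
[  -14/131     9/131 ]
[   13/131     1/131 ]

For a 2×2 matrix Q = [[a, b], [c, d]] with det(Q) ≠ 0, Q⁻¹ = (1/det(Q)) * [[d, -b], [-c, a]].
det(Q) = (-1)*(14) - (9)*(13) = -14 - 117 = -131.
Q⁻¹ = (1/-131) * [[14, -9], [-13, -1]].
Dividing each entry by -131 and reducing:
Q⁻¹ =
[  -14/131     9/131 ]
[   13/131     1/131 ]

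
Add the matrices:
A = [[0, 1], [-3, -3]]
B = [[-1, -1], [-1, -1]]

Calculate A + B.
[[-1, 0], [-4, -4]]

Add corresponding elements:
(0)+(-1)=-1
(1)+(-1)=0
(-3)+(-1)=-4
(-3)+(-1)=-4
A + B = [[-1, 0], [-4, -4]]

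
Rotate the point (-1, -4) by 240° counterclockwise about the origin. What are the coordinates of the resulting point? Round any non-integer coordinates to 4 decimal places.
(-2.9641, 2.8660)

Rotation matrix R(θ) = [[cos θ, -sin θ], [sin θ, cos θ]]; for θ = 240°:
R = [[-1/2, √3/2], [-√3/2, -1/2]]
Result: R × [-1, -4]ᵀ = [-1/2·-1 + (√3/2)·-4, -√3/2·-1 + (-1/2)·-4]ᵀ = (-2.9641, 2.8660)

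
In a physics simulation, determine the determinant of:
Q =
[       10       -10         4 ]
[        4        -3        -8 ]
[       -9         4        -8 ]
det(Q) = -524

Expand along row 0 (cofactor expansion): det(Q) = a*(e*i - f*h) - b*(d*i - f*g) + c*(d*h - e*g), where the 3×3 is [[a, b, c], [d, e, f], [g, h, i]].
Minor M_00 = (-3)*(-8) - (-8)*(4) = 24 + 32 = 56.
Minor M_01 = (4)*(-8) - (-8)*(-9) = -32 - 72 = -104.
Minor M_02 = (4)*(4) - (-3)*(-9) = 16 - 27 = -11.
det(Q) = (10)*(56) - (-10)*(-104) + (4)*(-11) = 560 - 1040 - 44 = -524.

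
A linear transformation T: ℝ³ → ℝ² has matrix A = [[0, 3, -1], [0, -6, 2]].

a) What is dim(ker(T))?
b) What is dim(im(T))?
dim(ker) = 2, dim(im) = 1

Observe that row 2 = -2 × row 1 (so the rows are linearly dependent).
Thus rank(A) = 1 (only one linearly independent row).
dim(im(T)) = rank(A) = 1.
By the rank-nullity theorem applied to T: ℝ³ → ℝ², rank(A) + nullity(A) = 3 (the domain dimension), so dim(ker(T)) = 3 - 1 = 2.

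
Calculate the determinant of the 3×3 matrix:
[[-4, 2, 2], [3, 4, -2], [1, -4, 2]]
-48

Expansion along first row:
det = -4·det([[4,-2],[-4,2]]) - 2·det([[3,-2],[1,2]]) + 2·det([[3,4],[1,-4]])
    = -4·(4·2 - -2·-4) - 2·(3·2 - -2·1) + 2·(3·-4 - 4·1)
    = -4·0 - 2·8 + 2·-16
    = 0 + -16 + -32 = -48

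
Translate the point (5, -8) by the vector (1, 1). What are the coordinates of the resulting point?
(6, -7)

Translation by (1, 1):
x' = 5 + 1 = 6
y' = -8 + 1 = -7
Homogeneous matrix: [[1, 0, 1], [0, 1, 1], [0, 0, 1]]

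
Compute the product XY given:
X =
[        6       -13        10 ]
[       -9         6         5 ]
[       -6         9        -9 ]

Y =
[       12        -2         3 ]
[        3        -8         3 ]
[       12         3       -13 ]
XY =
[      153       122      -151 ]
[      -30       -15       -74 ]
[     -153       -87       126 ]

Matrix multiplication: (XY)[i][j] = sum over k of X[i][k] * Y[k][j].
  (XY)[0][0] = (6)*(12) + (-13)*(3) + (10)*(12) = 153
  (XY)[0][1] = (6)*(-2) + (-13)*(-8) + (10)*(3) = 122
  (XY)[0][2] = (6)*(3) + (-13)*(3) + (10)*(-13) = -151
  (XY)[1][0] = (-9)*(12) + (6)*(3) + (5)*(12) = -30
  (XY)[1][1] = (-9)*(-2) + (6)*(-8) + (5)*(3) = -15
  (XY)[1][2] = (-9)*(3) + (6)*(3) + (5)*(-13) = -74
  (XY)[2][0] = (-6)*(12) + (9)*(3) + (-9)*(12) = -153
  (XY)[2][1] = (-6)*(-2) + (9)*(-8) + (-9)*(3) = -87
  (XY)[2][2] = (-6)*(3) + (9)*(3) + (-9)*(-13) = 126
XY =
[      153       122      -151 ]
[      -30       -15       -74 ]
[     -153       -87       126 ]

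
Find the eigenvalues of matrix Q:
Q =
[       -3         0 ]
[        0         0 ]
λ = -3, 0

Solve det(Q - λI) = 0. For a 2×2 matrix the characteristic equation is λ² - (trace)λ + det = 0.
trace(Q) = a + d = -3 + 0 = -3.
det(Q) = a*d - b*c = (-3)*(0) - (0)*(0) = 0 - 0 = 0.
Characteristic equation: λ² - (-3)λ + (0) = 0.
Discriminant = (-3)² - 4*(0) = 9 - 0 = 9.
λ = (-3 ± √9) / 2 = (-3 ± 3) / 2 = -3, 0.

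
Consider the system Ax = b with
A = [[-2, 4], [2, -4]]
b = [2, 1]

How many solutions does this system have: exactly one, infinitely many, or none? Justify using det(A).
No solution

det(A) = (-2)*(-4) - (4)*(2) = 0, so A is singular.
The column space of A is span(column 1) = span([-2, 2]).
b = [2, 1] is not a scalar multiple of column 1, so b ∉ column space and the system is inconsistent — no solution.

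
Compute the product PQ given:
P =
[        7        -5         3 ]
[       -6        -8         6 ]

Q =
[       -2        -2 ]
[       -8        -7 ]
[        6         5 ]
PQ =
[       44        36 ]
[      112        98 ]

Matrix multiplication: (PQ)[i][j] = sum over k of P[i][k] * Q[k][j].
  (PQ)[0][0] = (7)*(-2) + (-5)*(-8) + (3)*(6) = 44
  (PQ)[0][1] = (7)*(-2) + (-5)*(-7) + (3)*(5) = 36
  (PQ)[1][0] = (-6)*(-2) + (-8)*(-8) + (6)*(6) = 112
  (PQ)[1][1] = (-6)*(-2) + (-8)*(-7) + (6)*(5) = 98
PQ =
[       44        36 ]
[      112        98 ]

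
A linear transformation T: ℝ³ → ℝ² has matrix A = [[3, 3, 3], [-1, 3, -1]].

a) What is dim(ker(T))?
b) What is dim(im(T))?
dim(ker) = 1, dim(im) = 2

The two rows are not scalar multiples of one another (no single k satisfies row 2 = k × row 1), so they are linearly independent.
Thus rank(A) = 2.
dim(im(T)) = rank(A) = 2.
By the rank-nullity theorem applied to T: ℝ³ → ℝ², rank(A) + nullity(A) = 3 (the domain dimension), so dim(ker(T)) = 3 - 2 = 1.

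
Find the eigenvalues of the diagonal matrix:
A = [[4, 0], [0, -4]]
λ₁ = 4, λ₂ = -4

The characteristic polynomial of A is det(A - λI) = (4 - λ)(-4 - λ) = 0.
The roots are λ = 4 and λ = -4, so the eigenvalues are the diagonal entries.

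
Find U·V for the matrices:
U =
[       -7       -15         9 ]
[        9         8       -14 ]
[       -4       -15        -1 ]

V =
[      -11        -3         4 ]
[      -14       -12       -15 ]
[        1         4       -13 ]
UV =
[      296       237        80 ]
[     -225      -179        98 ]
[      253       188       222 ]

Matrix multiplication: (UV)[i][j] = sum over k of U[i][k] * V[k][j].
  (UV)[0][0] = (-7)*(-11) + (-15)*(-14) + (9)*(1) = 296
  (UV)[0][1] = (-7)*(-3) + (-15)*(-12) + (9)*(4) = 237
  (UV)[0][2] = (-7)*(4) + (-15)*(-15) + (9)*(-13) = 80
  (UV)[1][0] = (9)*(-11) + (8)*(-14) + (-14)*(1) = -225
  (UV)[1][1] = (9)*(-3) + (8)*(-12) + (-14)*(4) = -179
  (UV)[1][2] = (9)*(4) + (8)*(-15) + (-14)*(-13) = 98
  (UV)[2][0] = (-4)*(-11) + (-15)*(-14) + (-1)*(1) = 253
  (UV)[2][1] = (-4)*(-3) + (-15)*(-12) + (-1)*(4) = 188
  (UV)[2][2] = (-4)*(4) + (-15)*(-15) + (-1)*(-13) = 222
UV =
[      296       237        80 ]
[     -225      -179        98 ]
[      253       188       222 ]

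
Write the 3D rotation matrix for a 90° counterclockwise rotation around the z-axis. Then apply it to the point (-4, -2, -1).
R = [[0, -1, 0], [1, 0, 0], [0, 0, 1]]; R·(-4, -2, -1) = (2, -4, -1)

Rotation matrix for 90° around z-axis:
cos(90°) = 0, sin(90°) = 1
R = [[0, -1, 0], [1, 0, 0], [0, 0, 1]]
Apply to (-4, -2, -1): R·[-4, -2, -1]ᵀ = (2, -4, -1)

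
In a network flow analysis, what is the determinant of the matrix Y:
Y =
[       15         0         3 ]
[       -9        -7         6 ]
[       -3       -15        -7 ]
det(Y) = 2427

Expand along row 0 (cofactor expansion): det(Y) = a*(e*i - f*h) - b*(d*i - f*g) + c*(d*h - e*g), where the 3×3 is [[a, b, c], [d, e, f], [g, h, i]].
Minor M_00 = (-7)*(-7) - (6)*(-15) = 49 + 90 = 139.
Minor M_01 = (-9)*(-7) - (6)*(-3) = 63 + 18 = 81.
Minor M_02 = (-9)*(-15) - (-7)*(-3) = 135 - 21 = 114.
det(Y) = (15)*(139) - (0)*(81) + (3)*(114) = 2085 + 0 + 342 = 2427.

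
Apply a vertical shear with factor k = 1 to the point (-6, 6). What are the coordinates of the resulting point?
(-6, 0)

Shear matrix for vertical shear with factor k = 1:
[[1, 0], [1, 1]]
Result: (-6, 6) → (-6, 0)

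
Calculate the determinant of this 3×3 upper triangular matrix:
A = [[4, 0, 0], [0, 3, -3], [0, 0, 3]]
36

The determinant of a triangular matrix is the product of its diagonal entries (the off-diagonal entries above the diagonal do not affect it).
det(A) = (4) * (3) * (3) = 36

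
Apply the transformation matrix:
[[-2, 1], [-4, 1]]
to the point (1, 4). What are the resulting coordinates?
(2, 0)

Matrix multiplication:
[[-2, 1], [-4, 1]] × [1, 4]ᵀ
= [-2×1 + 1×4, -4×1 + 1×4]ᵀ
= [2.0000, 0.0000]ᵀ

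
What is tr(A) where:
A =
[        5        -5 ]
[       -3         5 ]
tr(A) = 5 + 5 = 10

The trace of a square matrix is the sum of its diagonal entries.
Diagonal entries of A: A[0][0] = 5, A[1][1] = 5.
tr(A) = 5 + 5 = 10.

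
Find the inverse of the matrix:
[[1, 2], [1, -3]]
[[3/5, 2/5], [1/5, -1/5]]

For [[a,b],[c,d]], inverse = (1/det)·[[d,-b],[-c,a]]
det = 1·-3 - 2·1 = -5
Inverse = (1/-5)·[[-3, -2], [-1, 1]]
        = [[3/5, 2/5], [1/5, -1/5]]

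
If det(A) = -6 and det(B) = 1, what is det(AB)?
-6

Use the multiplicative property of determinants: det(AB) = det(A)*det(B).
det(AB) = (-6)*(1) = -6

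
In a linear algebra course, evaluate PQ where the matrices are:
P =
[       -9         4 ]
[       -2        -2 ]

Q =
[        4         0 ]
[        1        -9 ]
PQ =
[      -32       -36 ]
[      -10        18 ]

Matrix multiplication: (PQ)[i][j] = sum over k of P[i][k] * Q[k][j].
  (PQ)[0][0] = (-9)*(4) + (4)*(1) = -32
  (PQ)[0][1] = (-9)*(0) + (4)*(-9) = -36
  (PQ)[1][0] = (-2)*(4) + (-2)*(1) = -10
  (PQ)[1][1] = (-2)*(0) + (-2)*(-9) = 18
PQ =
[      -32       -36 ]
[      -10        18 ]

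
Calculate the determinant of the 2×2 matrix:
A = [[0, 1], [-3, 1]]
3

For A = [[a, b], [c, d]], det(A) = a*d - b*c.
det(A) = (0)*(1) - (1)*(-3) = 0 - -3 = 3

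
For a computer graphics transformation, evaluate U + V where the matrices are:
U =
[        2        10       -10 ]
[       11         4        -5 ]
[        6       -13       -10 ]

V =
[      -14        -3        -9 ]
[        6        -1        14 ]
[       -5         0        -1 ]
U + V =
[      -12         7       -19 ]
[       17         3         9 ]
[        1       -13       -11 ]

Matrix addition is elementwise: (U+V)[i][j] = U[i][j] + V[i][j].
  (U+V)[0][0] = (2) + (-14) = -12
  (U+V)[0][1] = (10) + (-3) = 7
  (U+V)[0][2] = (-10) + (-9) = -19
  (U+V)[1][0] = (11) + (6) = 17
  (U+V)[1][1] = (4) + (-1) = 3
  (U+V)[1][2] = (-5) + (14) = 9
  (U+V)[2][0] = (6) + (-5) = 1
  (U+V)[2][1] = (-13) + (0) = -13
  (U+V)[2][2] = (-10) + (-1) = -11
U + V =
[      -12         7       -19 ]
[       17         3         9 ]
[        1       -13       -11 ]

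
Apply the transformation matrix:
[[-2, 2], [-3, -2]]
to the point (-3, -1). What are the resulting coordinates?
(4, 11)

Matrix multiplication:
[[-2, 2], [-3, -2]] × [-3, -1]ᵀ
= [-2×-3 + 2×-1, -3×-3 + -2×-1]ᵀ
= [4.0000, 11.0000]ᵀ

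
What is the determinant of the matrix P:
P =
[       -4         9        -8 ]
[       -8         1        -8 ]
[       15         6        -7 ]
det(P) = -1244

Expand along row 0 (cofactor expansion): det(P) = a*(e*i - f*h) - b*(d*i - f*g) + c*(d*h - e*g), where the 3×3 is [[a, b, c], [d, e, f], [g, h, i]].
Minor M_00 = (1)*(-7) - (-8)*(6) = -7 + 48 = 41.
Minor M_01 = (-8)*(-7) - (-8)*(15) = 56 + 120 = 176.
Minor M_02 = (-8)*(6) - (1)*(15) = -48 - 15 = -63.
det(P) = (-4)*(41) - (9)*(176) + (-8)*(-63) = -164 - 1584 + 504 = -1244.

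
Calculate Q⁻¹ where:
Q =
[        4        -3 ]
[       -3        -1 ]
det(Q) = -13
Q⁻¹ =
[     1/13     -3/13 ]
[    -3/13     -4/13 ]

For a 2×2 matrix Q = [[a, b], [c, d]] with det(Q) ≠ 0, Q⁻¹ = (1/det(Q)) * [[d, -b], [-c, a]].
det(Q) = (4)*(-1) - (-3)*(-3) = -4 - 9 = -13.
Q⁻¹ = (1/-13) * [[-1, 3], [3, 4]].
Dividing each entry by -13 and reducing:
Q⁻¹ =
[     1/13     -3/13 ]
[    -3/13     -4/13 ]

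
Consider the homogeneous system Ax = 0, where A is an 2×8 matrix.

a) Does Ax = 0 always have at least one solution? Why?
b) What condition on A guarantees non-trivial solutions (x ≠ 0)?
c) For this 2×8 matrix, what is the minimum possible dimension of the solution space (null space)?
a) Yes, x = 0 is always a solution. b) When A has linearly dependent columns (rank < n). c) Minimum nullity = 6.

a) x = 0 satisfies A·0 = 0, so the zero vector is always a solution.
b) Non-trivial solutions exist iff the columns of A are linearly dependent, equivalently rank(A) < n (the number of columns).
c) By rank-nullity, rank(A) + nullity(A) = n = 8. Since A has only 2 rows, rank(A) ≤ 2, so nullity(A) ≥ 8 - 2 = 6.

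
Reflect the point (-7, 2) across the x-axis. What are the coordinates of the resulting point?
(-7, -2)

Reflection across x-axis: (-7, 2) → (-7, -2)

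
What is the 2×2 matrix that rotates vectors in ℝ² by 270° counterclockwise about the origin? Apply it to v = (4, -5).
R = [[0, 1], [-1, 0]]; R·v = (-5, -4)

A counterclockwise rotation by angle θ in ℝ² has matrix R(θ) = [[cos θ, -sin θ], [sin θ, cos θ]].
For θ = 270°: cos θ = 0, sin θ = -1.
R(270°) = [[0, 1], [-1, 0]].
R·v = [0·4 + (1)·-5, -1·4 + 0·-5] = (-5, -4).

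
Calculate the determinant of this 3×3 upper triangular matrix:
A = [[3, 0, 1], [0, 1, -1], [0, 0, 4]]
12

The determinant of a triangular matrix is the product of its diagonal entries (the off-diagonal entries above the diagonal do not affect it).
det(A) = (3) * (1) * (4) = 12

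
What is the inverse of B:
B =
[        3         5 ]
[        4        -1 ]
det(B) = -23
B⁻¹ =
[     1/23      5/23 ]
[     4/23     -3/23 ]

For a 2×2 matrix B = [[a, b], [c, d]] with det(B) ≠ 0, B⁻¹ = (1/det(B)) * [[d, -b], [-c, a]].
det(B) = (3)*(-1) - (5)*(4) = -3 - 20 = -23.
B⁻¹ = (1/-23) * [[-1, -5], [-4, 3]].
Dividing each entry by -23 and reducing:
B⁻¹ =
[     1/23      5/23 ]
[     4/23     -3/23 ]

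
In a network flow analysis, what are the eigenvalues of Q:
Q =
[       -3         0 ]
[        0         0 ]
λ = -3, 0

Solve det(Q - λI) = 0. For a 2×2 matrix the characteristic equation is λ² - (trace)λ + det = 0.
trace(Q) = a + d = -3 + 0 = -3.
det(Q) = a*d - b*c = (-3)*(0) - (0)*(0) = 0 - 0 = 0.
Characteristic equation: λ² - (-3)λ + (0) = 0.
Discriminant = (-3)² - 4*(0) = 9 - 0 = 9.
λ = (-3 ± √9) / 2 = (-3 ± 3) / 2 = -3, 0.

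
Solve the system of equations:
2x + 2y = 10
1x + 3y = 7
x = 4, y = 1

Use elimination (row reduction):
Equation 1: 2x + 2y = 10.
Equation 2: 1x + 3y = 7.
Multiply Eq1 by 1 and Eq2 by 2: 2x + 2y = 10;  2x + 6y = 14.
Subtract: (4)y = 4, so y = 1.
Back-substitute into Eq1: 2x + 2*(1) = 10, so x = 4.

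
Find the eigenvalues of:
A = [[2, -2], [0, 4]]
λ = 2, 4

Solve det(A - λI) = 0. For a 2×2 matrix this is λ² - (trace)λ + det = 0.
trace(A) = 2 + 4 = 6.
det(A) = (2)*(4) - (-2)*(0) = 8 - 0 = 8.
Characteristic equation: λ² - (6)λ + (8) = 0.
Discriminant: (6)² - 4*(8) = 36 - 32 = 4.
Roots: λ = (6 ± √4) / 2 = 2, 4.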